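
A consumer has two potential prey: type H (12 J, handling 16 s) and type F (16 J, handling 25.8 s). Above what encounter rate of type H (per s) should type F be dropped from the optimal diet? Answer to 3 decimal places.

Drop type F once their profitability E₂/h₂ falls below the rate achievable on type H alone: E₂/h₂ = λE₁/(1 + λh₁).
Solve for λ: λE₁h₂ = E₂(1 + λh₁) → λ(E₁h₂ − E₂h₁) = E₂ → λ = E₂/(E₁h₂ − E₂h₁).
λ = 16/(12×25.8 − 16×16) = 16/53.6 = 0.2985 per s.

0.299 per s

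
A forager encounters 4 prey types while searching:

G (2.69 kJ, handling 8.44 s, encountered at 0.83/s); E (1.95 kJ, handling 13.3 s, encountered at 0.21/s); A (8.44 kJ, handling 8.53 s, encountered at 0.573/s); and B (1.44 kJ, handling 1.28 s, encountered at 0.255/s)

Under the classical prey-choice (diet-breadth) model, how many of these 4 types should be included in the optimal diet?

E/h in descending order: B 1.12, A 0.989, G 0.319, E 0.147 kJ/s. The optimal diet is the largest prefix of this list for which every included type satisfies E_i/h_i > R on the types above it.
Rate on top 1: 0.2768. A: 0.989 > 0.2768 → include.
Rate on top 2: 0.8373. G: 0.319 < 0.8373 → exclude; stop.
Optimal diet: B, A — 2 of 4 types.

2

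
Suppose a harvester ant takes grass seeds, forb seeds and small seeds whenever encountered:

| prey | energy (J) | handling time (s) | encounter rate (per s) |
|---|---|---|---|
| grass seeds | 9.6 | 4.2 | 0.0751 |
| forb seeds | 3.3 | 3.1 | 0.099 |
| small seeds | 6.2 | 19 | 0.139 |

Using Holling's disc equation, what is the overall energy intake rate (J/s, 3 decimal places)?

R = Σλ_iE_i / (1 + Σλ_ih_i)
Numerator: 0.0751×9.6 + 0.099×3.3 + 0.139×6.2 = 1.909
Denominator: 1 + 0.0751×4.2 + 0.099×3.1 + 0.139×19 = 4.263
R = 1.909/4.263 = 0.4479 J/s

0.448 J/s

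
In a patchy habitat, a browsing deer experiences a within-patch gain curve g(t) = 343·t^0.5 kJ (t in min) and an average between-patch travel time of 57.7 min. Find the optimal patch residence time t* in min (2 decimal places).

Optimal t* satisfies g'(t*) = g(t*)/(T + t*).
g'(t) = 0.5·343·t^-0.5. Setting 0.5·343·t^-0.5 = 343·t^0.5/(57.7+t) gives 0.5(57.7+t) = t, so 0.50·t = 0.5×57.7.
t* = 0.5×57.7/0.50 = 57.7 min.

57.70 min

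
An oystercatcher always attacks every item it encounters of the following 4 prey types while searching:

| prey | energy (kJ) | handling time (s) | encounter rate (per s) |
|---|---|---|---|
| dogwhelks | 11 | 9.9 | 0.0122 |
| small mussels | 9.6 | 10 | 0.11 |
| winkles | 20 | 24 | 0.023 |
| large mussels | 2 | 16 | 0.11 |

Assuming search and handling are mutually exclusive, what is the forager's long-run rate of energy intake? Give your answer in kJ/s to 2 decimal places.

R = (0.0122×11 + 0.11×9.6 + 0.023×20 + 0.11×2) / (1 + 0.0122×9.9 + 0.11×10 + 0.023×24 + 0.11×16) = 1.87/4.533 = 0.4126 kJ/s.

0.41 kJ/s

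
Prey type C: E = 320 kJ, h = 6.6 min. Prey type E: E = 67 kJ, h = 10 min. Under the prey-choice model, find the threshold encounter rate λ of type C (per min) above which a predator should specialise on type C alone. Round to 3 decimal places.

0.024 per min

Drop type E once their profitability E₂/h₂ falls below the rate achievable on type C alone: E₂/h₂ = λE₁/(1 + λh₁).
Solve for λ: λE₁h₂ = E₂(1 + λh₁) → λ(E₁h₂ − E₂h₁) = E₂ → λ = E₂/(E₁h₂ − E₂h₁).
λ = 67/(320×10 − 67×6.6) = 67/2758 = 0.02429 per min.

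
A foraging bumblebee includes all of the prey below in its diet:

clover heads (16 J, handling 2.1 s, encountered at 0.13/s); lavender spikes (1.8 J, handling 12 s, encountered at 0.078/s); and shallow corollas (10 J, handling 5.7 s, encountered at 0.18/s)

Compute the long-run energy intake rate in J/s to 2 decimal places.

Energy encountered per unit search time: 0.13×16 + 0.078×1.8 + 0.18×10 = 4.02 J/s.
Handling time per unit search time: 0.13×2.1 + 0.078×12 + 0.18×5.7 = 2.235.
Rate = 4.02/(1 + 2.235) = 1.243 J/s.

1.24 J/s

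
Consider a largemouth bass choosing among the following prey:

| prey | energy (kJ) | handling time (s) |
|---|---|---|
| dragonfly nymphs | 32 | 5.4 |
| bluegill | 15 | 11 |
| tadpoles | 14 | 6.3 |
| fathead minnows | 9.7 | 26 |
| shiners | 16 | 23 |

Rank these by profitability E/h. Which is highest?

In descending order of E/h:
dragonfly nymphs: 32/5.4 = 5.93 kJ/s
tadpoles: 14/6.3 = 2.22 kJ/s
bluegill: 15/11 = 1.36 kJ/s
shiners: 16/23 = 0.696 kJ/s
fathead minnows: 9.7/26 = 0.373 kJ/s

dragonfly nymphs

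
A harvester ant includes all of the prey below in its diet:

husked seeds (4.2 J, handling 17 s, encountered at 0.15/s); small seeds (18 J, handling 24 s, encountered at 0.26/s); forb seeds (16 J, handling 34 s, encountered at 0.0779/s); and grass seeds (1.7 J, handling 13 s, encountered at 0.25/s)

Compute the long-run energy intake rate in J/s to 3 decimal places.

R = (0.15×4.2 + 0.26×18 + 0.0779×16 + 0.25×1.7) / (1 + 0.15×17 + 0.26×24 + 0.0779×34 + 0.25×13) = 6.981/15.69 = 0.445 J/s.

0.445 J/s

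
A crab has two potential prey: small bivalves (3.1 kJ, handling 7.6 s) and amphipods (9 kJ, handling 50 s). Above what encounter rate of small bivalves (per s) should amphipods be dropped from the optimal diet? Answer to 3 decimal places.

The zero-one rule: include amphipods iff E₂/h₂ > λE₁/(1+λh₁). Equality gives the switch point.
λE₁h₂ = E₂ + λE₂h₁ ⇒ λ = E₂/(E₁h₂ − E₂h₁) = 9/(155 − 68.4) = 0.1039 per s.

0.104 per s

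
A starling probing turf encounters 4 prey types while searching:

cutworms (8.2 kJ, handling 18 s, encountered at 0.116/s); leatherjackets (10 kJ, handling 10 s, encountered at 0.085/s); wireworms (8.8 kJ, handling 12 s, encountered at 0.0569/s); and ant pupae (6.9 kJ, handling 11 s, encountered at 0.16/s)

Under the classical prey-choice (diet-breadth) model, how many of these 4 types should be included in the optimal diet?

Profitabilities (E/h, kJ/s): leatherjackets 1, wireworms 0.733, ant pupae 0.627, cutworms 0.456. Add prey in this order while the next type's profitability exceeds the intake rate on those already taken.
Rate on top 1: 0.4595. wireworms: 0.733 > 0.4595 → include.
Rate on top 2: 0.5333. ant pupae: 0.627 > 0.5333 → include.
Rate on top 3: 0.5718. cutworms: 0.456 < 0.5718 → exclude; stop.
Optimal diet: leatherjackets, wireworms, ant pupae — 3 of 4 types.

3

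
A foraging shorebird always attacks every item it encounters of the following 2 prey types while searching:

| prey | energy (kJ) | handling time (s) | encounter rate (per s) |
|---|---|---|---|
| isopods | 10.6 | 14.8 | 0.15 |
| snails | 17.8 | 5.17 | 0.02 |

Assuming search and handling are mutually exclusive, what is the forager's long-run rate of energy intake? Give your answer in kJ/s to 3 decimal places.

0.586 kJ/s

R = (0.15×10.6 + 0.02×17.8) / (1 + 0.15×14.8 + 0.02×5.17) = 1.946/3.323 = 0.5855 kJ/s.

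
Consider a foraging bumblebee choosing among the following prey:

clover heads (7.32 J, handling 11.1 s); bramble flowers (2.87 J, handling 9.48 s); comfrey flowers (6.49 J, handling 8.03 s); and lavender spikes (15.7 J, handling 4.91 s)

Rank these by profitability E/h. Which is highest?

In descending order of E/h:
lavender spikes: 15.7/4.91 = 3.2 J/s
comfrey flowers: 6.49/8.03 = 0.808 J/s
clover heads: 7.32/11.1 = 0.659 J/s
bramble flowers: 2.87/9.48 = 0.303 J/s

lavender spikes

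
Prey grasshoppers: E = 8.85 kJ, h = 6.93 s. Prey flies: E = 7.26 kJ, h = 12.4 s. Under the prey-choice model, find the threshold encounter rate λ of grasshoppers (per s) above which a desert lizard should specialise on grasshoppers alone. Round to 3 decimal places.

0.122 per s

Drop flies once their profitability E₂/h₂ falls below the rate achievable on grasshoppers alone: E₂/h₂ = λE₁/(1 + λh₁).
Solve for λ: λE₁h₂ = E₂(1 + λh₁) → λ(E₁h₂ − E₂h₁) = E₂ → λ = E₂/(E₁h₂ − E₂h₁).
λ = 7.26/(8.85×12.4 − 7.26×6.93) = 7.26/59.43 = 0.1222 per s.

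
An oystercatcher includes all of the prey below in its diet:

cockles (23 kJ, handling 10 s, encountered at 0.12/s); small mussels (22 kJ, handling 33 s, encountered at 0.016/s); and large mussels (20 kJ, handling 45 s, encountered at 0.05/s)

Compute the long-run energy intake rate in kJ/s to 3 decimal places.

R = Σλ_iE_i / (1 + Σλ_ih_i)
Numerator: 0.12×23 + 0.016×22 + 0.05×20 = 4.112
Denominator: 1 + 0.12×10 + 0.016×33 + 0.05×45 = 4.978
R = 4.112/4.978 = 0.826 kJ/s

0.826 kJ/s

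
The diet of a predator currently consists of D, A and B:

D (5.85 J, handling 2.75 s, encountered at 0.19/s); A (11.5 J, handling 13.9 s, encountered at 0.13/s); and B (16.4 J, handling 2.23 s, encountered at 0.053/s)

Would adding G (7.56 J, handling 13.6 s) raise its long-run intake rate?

No

On D, A and B alone, R = ΣλE/(1+Σλh) = 3.476/3.448 = 1.008 J/s.
G: E/h = 7.56/13.6 = 0.5559 J/s.
Since 0.5559 < R, time spent handling G is better spent searching.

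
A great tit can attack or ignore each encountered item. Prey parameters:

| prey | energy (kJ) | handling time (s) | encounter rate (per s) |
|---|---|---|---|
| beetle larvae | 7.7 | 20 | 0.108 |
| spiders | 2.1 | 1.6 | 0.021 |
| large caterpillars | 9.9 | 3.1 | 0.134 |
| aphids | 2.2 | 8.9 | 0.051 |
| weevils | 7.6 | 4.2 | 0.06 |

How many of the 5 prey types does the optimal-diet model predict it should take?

Rank by E/h (kJ/s): large caterpillars 3.19, weevils 1.81, spiders 1.31, beetle larvae 0.385, aphids 0.247. Include each in turn until the next type's E/h falls below the running intake rate.
Rate on top 1: 0.9373. weevils: 1.81 > 0.9373 → include.
Rate on top 2: 1.069. spiders: 1.31 > 1.069 → include.
Rate on top 3: 1.074. beetle larvae: 0.385 < 1.074 → exclude; stop.
Optimal diet: large caterpillars, weevils, spiders — 3 of 5 types.

3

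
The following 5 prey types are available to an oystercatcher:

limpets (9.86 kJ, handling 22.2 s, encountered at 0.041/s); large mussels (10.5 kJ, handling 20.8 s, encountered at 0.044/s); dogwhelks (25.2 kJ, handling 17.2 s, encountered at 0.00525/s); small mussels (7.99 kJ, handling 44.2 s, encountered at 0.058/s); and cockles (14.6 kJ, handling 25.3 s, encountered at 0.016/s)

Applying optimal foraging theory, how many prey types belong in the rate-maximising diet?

E/h in descending order: dogwhelks 1.47, cockles 0.577, large mussels 0.505, limpets 0.444, small mussels 0.181 kJ/s. The optimal diet is the largest prefix of this list for which every included type satisfies E_i/h_i > R on the types above it.
Rate on top 1: 0.1213. cockles: 0.577 > 0.1213 → include.
Rate on top 2: 0.2447. large mussels: 0.505 > 0.2447 → include.
Rate on top 3: 0.3435. limpets: 0.444 > 0.3435 → include.
Rate on top 4: 0.3711. small mussels: 0.181 < 0.3711 → exclude; stop.
Optimal diet: dogwhelks, cockles, large mussels, limpets — 4 of 5 types.

4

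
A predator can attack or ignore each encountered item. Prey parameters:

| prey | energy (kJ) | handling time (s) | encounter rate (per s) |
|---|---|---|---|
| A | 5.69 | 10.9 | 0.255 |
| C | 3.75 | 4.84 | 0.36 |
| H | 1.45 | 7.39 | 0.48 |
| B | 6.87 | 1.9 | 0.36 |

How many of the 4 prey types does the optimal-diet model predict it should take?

1

Profitabilities (E/h, kJ/s): B 3.62, C 0.775, A 0.522, H 0.196. Add prey in this order while the next type's profitability exceeds the intake rate on those already taken.
Rate on top 1: 1.469. C: 0.775 < 1.469 → exclude; stop.
Optimal diet: B — 1 of 4 types.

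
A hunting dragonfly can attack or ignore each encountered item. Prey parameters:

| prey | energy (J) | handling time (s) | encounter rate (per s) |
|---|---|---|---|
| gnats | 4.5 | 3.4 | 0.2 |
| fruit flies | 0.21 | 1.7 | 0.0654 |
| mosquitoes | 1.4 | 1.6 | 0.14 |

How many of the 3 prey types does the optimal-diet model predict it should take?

E/h in descending order: gnats 1.32, mosquitoes 0.875, fruit flies 0.124 J/s. The optimal diet is the largest prefix of this list for which every included type satisfies E_i/h_i > R on the types above it.
Rate on top 1: 0.5357. mosquitoes: 0.875 > 0.5357 → include.
Rate on top 2: 0.5756. fruit flies: 0.124 < 0.5756 → exclude; stop.
Optimal diet: gnats, mosquitoes — 2 of 3 types.

2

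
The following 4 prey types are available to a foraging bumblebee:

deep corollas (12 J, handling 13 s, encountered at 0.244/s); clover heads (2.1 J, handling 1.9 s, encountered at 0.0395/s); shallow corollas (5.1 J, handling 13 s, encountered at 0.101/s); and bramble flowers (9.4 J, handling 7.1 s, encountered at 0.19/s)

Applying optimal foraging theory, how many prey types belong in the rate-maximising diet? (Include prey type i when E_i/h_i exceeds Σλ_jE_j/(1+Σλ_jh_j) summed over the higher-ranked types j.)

Profitabilities (E/h, J/s): bramble flowers 1.32, clover heads 1.11, deep corollas 0.923, shallow corollas 0.392. Add prey in this order while the next type's profitability exceeds the intake rate on those already taken.
Rate on top 1: 0.7603. clover heads: 1.11 > 0.7603 → include.
Rate on top 2: 0.771. deep corollas: 0.923 > 0.771 → include.
Rate on top 3: 0.8572. shallow corollas: 0.392 < 0.8572 → exclude; stop.
Optimal diet: bramble flowers, clover heads, deep corollas — 3 of 4 types.

3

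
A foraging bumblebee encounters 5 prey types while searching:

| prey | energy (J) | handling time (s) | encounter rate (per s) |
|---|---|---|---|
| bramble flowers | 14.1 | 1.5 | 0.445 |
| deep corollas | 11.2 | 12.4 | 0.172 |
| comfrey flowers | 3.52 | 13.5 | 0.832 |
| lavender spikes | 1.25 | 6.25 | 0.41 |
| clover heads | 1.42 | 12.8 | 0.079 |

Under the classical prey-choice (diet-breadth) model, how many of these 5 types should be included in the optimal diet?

1

E/h in descending order: bramble flowers 9.4, deep corollas 0.903, comfrey flowers 0.261, lavender spikes 0.2, clover heads 0.111 J/s. The optimal diet is the largest prefix of this list for which every included type satisfies E_i/h_i > R on the types above it.
Rate on top 1: 3.763. deep corollas: 0.903 < 3.763 → exclude; stop.
Optimal diet: bramble flowers — 1 of 5 types.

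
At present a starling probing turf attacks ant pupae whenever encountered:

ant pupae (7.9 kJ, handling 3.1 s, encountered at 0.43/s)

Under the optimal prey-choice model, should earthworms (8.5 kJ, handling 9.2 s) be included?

Intake rate on the current diet: R = (0.43×7.9) / (1 + 0.43×3.1) = 3.397/2.333 = 1.456 kJ/s.
earthworms: E/h = 8.5/9.2 = 0.9239 kJ/s.
0.9239 < 1.456, so adding earthworms would lower the average — exclude it.

No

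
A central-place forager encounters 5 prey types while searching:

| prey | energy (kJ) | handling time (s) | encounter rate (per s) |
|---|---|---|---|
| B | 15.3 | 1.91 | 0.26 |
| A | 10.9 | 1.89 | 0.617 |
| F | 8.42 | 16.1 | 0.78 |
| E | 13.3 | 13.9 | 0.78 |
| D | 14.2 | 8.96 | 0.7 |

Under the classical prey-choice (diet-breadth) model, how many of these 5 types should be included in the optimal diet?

2

Rank by E/h (kJ/s): B 8.01, A 5.77, D 1.58, E 0.957, F 0.523. Include each in turn until the next type's E/h falls below the running intake rate.
Rate on top 1: 2.658. A: 5.77 > 2.658 → include.
Rate on top 2: 4.02. D: 1.58 < 4.02 → exclude; stop.
Optimal diet: B, A — 2 of 5 types.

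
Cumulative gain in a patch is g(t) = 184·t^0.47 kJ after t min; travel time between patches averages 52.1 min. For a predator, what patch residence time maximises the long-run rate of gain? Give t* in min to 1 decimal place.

Optimal t* satisfies g'(t*) = g(t*)/(T + t*).
g'(t) = 0.47·184·t^-0.53. Setting 0.47·184·t^-0.53 = 184·t^0.47/(52.1+t) gives 0.47(52.1+t) = t, so 0.53·t = 0.47×52.1.
t* = 0.47×52.1/0.53 = 46.2 min.

46.2 min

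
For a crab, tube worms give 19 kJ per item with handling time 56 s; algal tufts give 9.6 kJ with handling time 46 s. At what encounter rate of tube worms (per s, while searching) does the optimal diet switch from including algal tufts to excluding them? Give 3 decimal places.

At the threshold, the rate on tube worms alone equals the profitability of algal tufts: λ·19/(1 + λ·56) = 9.6/46 = 0.2087.
Rearranging, λ(19 − 0.2087×56) = 0.2087, so λ = 0.2087/7.313 = 0.02854 per s.

0.029 per s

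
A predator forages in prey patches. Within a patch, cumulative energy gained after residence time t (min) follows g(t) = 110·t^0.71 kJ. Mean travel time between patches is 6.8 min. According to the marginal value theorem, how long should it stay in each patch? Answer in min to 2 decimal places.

16.65 min

By the marginal value theorem, leave when the instantaneous gain rate g'(t) equals the habitat-wide average g(t)/(T + t).
g'(t) = 0.71·110·t^-0.29. Setting 0.71·110·t^-0.29 = 110·t^0.71/(6.8+t) gives 0.71(6.8+t) = t, so 0.29·t = 0.71×6.8.
t* = 0.71×6.8/0.29 = 16.65 min.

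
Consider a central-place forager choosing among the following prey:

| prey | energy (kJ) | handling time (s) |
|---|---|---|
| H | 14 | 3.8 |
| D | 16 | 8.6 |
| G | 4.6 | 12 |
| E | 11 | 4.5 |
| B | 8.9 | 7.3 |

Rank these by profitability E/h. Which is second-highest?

E

In descending order of E/h:
H: 14/3.8 = 3.68 kJ/s
E: 11/4.5 = 2.44 kJ/s
D: 16/8.6 = 1.86 kJ/s
B: 8.9/7.3 = 1.22 kJ/s
G: 4.6/12 = 0.383 kJ/s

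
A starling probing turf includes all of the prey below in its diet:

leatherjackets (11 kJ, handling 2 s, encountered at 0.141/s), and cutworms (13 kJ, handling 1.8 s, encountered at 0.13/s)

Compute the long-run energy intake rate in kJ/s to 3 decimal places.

R = (0.141×11 + 0.13×13) / (1 + 0.141×2 + 0.13×1.8) = 3.241/1.516 = 2.138 kJ/s.

2.138 kJ/s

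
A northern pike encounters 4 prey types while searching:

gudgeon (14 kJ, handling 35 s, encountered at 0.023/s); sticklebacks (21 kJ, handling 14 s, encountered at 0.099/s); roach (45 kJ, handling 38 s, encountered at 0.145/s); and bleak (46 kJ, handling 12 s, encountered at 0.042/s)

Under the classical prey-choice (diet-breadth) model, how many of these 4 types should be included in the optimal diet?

Rank by E/h (kJ/s): bleak 3.83, sticklebacks 1.5, roach 1.18, gudgeon 0.4. Include each in turn until the next type's E/h falls below the running intake rate.
Rate on top 1: 1.285. sticklebacks: 1.5 > 1.285 → include.
Rate on top 2: 1.388. roach: 1.18 < 1.388 → exclude; stop.
Optimal diet: bleak, sticklebacks — 2 of 4 types.

2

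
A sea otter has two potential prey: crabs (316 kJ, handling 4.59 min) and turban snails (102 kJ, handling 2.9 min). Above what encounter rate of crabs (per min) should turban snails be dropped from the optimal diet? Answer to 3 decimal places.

0.228 per min

At the threshold, the rate on crabs alone equals the profitability of turban snails: λ·316/(1 + λ·4.59) = 102/2.9 = 35.17.
Rearranging, λ(316 − 35.17×4.59) = 35.17, so λ = 35.17/154.6 = 0.2276 per min.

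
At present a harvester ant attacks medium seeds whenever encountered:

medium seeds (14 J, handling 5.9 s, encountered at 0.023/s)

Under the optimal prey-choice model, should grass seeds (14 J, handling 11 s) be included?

Yes

Current rate: (0.023×14)/(1 + 0.023×5.9) = 0.2835 J/s.
Profitability of grass seeds: 14/11 = 1.273 J/s.
Since 1.273 > R, including grass seeds increases the long-run rate.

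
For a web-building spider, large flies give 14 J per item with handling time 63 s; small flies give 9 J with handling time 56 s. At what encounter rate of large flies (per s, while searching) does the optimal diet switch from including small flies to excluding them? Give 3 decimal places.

0.041 per s

At the threshold, the rate on large flies alone equals the profitability of small flies: λ·14/(1 + λ·63) = 9/56 = 0.1607.
Rearranging, λ(14 − 0.1607×63) = 0.1607, so λ = 0.1607/3.875 = 0.04147 per s.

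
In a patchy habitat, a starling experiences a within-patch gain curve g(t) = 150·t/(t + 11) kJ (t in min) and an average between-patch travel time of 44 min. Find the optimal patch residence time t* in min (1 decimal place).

Maximise g(t)/(T+t): set derivative to zero → g'(t)(T+t) = g(t).
g'(t) = 150·11/(t + 11)². Setting 150·11/(t+11)² = 150t/[(t+11)(44+t)] gives 11(44+t) = t(t+11), so t² = 11×44 = 484.
t* = √484 = 22 min.

22.0 min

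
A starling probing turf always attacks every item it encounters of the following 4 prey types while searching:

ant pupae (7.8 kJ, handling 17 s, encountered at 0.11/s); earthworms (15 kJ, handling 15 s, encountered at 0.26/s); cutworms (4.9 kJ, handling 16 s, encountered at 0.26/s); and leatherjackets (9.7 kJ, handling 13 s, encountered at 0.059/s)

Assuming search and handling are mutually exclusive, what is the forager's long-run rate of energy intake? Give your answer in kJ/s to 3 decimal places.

0.565 kJ/s

R = (0.11×7.8 + 0.26×15 + 0.26×4.9 + 0.059×9.7) / (1 + 0.11×17 + 0.26×15 + 0.26×16 + 0.059×13) = 6.604/11.7 = 0.5646 kJ/s.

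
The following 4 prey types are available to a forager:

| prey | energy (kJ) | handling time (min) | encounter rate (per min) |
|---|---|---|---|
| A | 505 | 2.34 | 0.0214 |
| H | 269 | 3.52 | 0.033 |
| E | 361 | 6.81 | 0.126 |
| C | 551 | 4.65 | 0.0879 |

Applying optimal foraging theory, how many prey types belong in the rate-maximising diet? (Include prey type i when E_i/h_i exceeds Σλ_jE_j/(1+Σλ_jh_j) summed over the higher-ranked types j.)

Rank by E/h (kJ/min): A 216, C 118, H 76.4, E 53. Include each in turn until the next type's E/h falls below the running intake rate.
Rate on top 1: 10.29. C: 118 > 10.29 → include.
Rate on top 2: 40.61. H: 76.4 > 40.61 → include.
Rate on top 3: 43.25. E: 53 > 43.25 → include.
Optimal diet: A, C, H, E — 4 of 4 types.

4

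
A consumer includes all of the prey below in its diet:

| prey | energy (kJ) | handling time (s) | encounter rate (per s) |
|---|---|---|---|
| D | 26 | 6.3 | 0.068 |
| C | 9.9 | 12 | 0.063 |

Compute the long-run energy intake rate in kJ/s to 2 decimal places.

1.09 kJ/s

R = (0.068×26 + 0.063×9.9) / (1 + 0.068×6.3 + 0.063×12) = 2.392/2.184 = 1.095 kJ/s.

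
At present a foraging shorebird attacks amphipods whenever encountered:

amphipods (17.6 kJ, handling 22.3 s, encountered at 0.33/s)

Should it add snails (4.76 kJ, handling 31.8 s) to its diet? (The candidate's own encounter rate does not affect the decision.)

No

Current rate: (0.33×17.6)/(1 + 0.33×22.3) = 0.6948 kJ/s.
snails: E/h = 4.76/31.8 = 0.1497 kJ/s.
0.1497 < 0.6948, so adding snails would lower the average — exclude it.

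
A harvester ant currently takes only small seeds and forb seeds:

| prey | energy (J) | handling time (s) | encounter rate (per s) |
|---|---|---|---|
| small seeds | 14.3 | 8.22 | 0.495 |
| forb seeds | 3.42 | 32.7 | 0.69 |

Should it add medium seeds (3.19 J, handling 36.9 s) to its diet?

Intake rate on the current diet: R = (0.495×14.3 + 0.69×3.42) / (1 + 0.495×8.22 + 0.69×32.7) = 9.438/27.63 = 0.3416 J/s.
medium seeds: E/h = 3.19/36.9 = 0.08645 J/s.
0.08645 < 0.3416, so adding medium seeds would lower the average — exclude it.

No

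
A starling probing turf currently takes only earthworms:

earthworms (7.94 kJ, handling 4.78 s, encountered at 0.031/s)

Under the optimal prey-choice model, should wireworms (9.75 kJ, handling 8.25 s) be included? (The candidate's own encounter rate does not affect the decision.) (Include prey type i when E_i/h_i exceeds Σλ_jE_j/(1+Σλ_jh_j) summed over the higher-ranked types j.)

Current rate: (0.031×7.94)/(1 + 0.031×4.78) = 0.2144 kJ/s.
wireworms: E/h = 9.75/8.25 = 1.182 kJ/s.
Since 1.182 > R, including wireworms increases the long-run rate.

Yes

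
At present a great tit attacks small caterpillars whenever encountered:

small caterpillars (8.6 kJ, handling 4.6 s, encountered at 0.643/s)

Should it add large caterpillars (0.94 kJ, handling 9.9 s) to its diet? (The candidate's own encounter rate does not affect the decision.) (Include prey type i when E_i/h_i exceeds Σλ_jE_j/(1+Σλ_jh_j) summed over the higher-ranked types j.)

Intake rate on the current diet: R = (0.643×8.6) / (1 + 0.643×4.6) = 5.53/3.958 = 1.397 kJ/s.
Profitability of large caterpillars: 0.94/9.9 = 0.09495 kJ/s.
0.09495 < 1.397, so adding large caterpillars would lower the average — exclude it.

No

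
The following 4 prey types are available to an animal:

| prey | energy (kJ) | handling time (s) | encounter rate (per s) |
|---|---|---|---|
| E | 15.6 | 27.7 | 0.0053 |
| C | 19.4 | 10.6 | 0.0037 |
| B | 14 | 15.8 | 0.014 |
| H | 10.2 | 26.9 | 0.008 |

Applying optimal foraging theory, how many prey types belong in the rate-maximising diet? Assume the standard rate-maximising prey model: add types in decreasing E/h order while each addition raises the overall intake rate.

4

E/h in descending order: C 1.83, B 0.886, E 0.563, H 0.379 kJ/s. The optimal diet is the largest prefix of this list for which every included type satisfies E_i/h_i > R on the types above it.
Rate on top 1: 0.06907. B: 0.886 > 0.06907 → include.
Rate on top 2: 0.2125. E: 0.563 > 0.2125 → include.
Rate on top 3: 0.249. H: 0.379 > 0.249 → include.
Optimal diet: C, B, E, H — 4 of 4 types.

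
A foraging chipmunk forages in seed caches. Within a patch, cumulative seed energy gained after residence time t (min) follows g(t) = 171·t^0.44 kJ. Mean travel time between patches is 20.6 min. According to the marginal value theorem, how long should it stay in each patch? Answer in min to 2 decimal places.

By the marginal value theorem, leave when the instantaneous gain rate g'(t) equals the habitat-wide average g(t)/(T + t).
g'(t) = 0.44·171·t^-0.56. Setting 0.44·171·t^-0.56 = 171·t^0.44/(20.6+t) gives 0.44(20.6+t) = t, so 0.56·t = 0.44×20.6.
t* = 0.44×20.6/0.56 = 16.19 min.

16.19 min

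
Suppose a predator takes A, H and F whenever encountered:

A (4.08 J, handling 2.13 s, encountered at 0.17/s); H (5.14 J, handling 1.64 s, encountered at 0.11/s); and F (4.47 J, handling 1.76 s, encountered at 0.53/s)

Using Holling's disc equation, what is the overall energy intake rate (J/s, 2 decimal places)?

R = (0.17×4.08 + 0.11×5.14 + 0.53×4.47) / (1 + 0.17×2.13 + 0.11×1.64 + 0.53×1.76) = 3.628/2.475 = 1.466 J/s.

1.47 J/s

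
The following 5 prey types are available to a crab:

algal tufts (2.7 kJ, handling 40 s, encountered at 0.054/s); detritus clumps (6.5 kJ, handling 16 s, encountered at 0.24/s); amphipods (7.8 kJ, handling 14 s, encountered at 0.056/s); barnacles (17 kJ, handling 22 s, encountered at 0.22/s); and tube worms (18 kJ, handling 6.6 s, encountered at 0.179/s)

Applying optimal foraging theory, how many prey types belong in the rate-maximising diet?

Profitabilities (E/h, kJ/s): tube worms 2.73, barnacles 0.773, amphipods 0.557, detritus clumps 0.406, algal tufts 0.0675. Add prey in this order while the next type's profitability exceeds the intake rate on those already taken.
Rate on top 1: 1.477. barnacles: 0.773 < 1.477 → exclude; stop.
Optimal diet: tube worms — 1 of 5 types.

1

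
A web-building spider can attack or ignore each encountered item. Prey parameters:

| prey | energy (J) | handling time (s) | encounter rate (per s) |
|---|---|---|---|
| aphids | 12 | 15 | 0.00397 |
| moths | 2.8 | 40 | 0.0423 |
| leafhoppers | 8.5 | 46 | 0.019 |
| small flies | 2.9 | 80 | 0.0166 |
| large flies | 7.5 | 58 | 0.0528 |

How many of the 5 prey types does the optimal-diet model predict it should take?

3

E/h in descending order: aphids 0.8, leafhoppers 0.185, large flies 0.129, moths 0.07, small flies 0.0362 J/s. The optimal diet is the largest prefix of this list for which every included type satisfies E_i/h_i > R on the types above it.
Rate on top 1: 0.04496. leafhoppers: 0.185 > 0.04496 → include.
Rate on top 2: 0.1082. large flies: 0.129 > 0.1082 → include.
Rate on top 3: 0.1211. moths: 0.07 < 0.1211 → exclude; stop.
Optimal diet: aphids, leafhoppers, large flies — 3 of 5 types.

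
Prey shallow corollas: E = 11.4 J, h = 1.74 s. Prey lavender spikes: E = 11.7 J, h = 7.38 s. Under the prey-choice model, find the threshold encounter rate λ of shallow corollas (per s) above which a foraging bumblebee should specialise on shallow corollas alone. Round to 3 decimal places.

The zero-one rule: include lavender spikes iff E₂/h₂ > λE₁/(1+λh₁). Equality gives the switch point.
λE₁h₂ = E₂ + λE₂h₁ ⇒ λ = E₂/(E₁h₂ − E₂h₁) = 11.7/(84.13 − 20.36) = 0.1835 per s.

0.183 per s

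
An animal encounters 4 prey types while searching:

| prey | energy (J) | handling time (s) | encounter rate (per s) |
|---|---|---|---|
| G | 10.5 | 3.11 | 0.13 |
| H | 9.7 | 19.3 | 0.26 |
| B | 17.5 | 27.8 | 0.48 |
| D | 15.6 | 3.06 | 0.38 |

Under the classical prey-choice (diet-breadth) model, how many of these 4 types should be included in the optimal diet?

E/h in descending order: D 5.1, G 3.38, B 0.629, H 0.503 J/s. The optimal diet is the largest prefix of this list for which every included type satisfies E_i/h_i > R on the types above it.
Rate on top 1: 2.741. G: 3.38 > 2.741 → include.
Rate on top 2: 2.841. B: 0.629 < 2.841 → exclude; stop.
Optimal diet: D, G — 2 of 4 types.

2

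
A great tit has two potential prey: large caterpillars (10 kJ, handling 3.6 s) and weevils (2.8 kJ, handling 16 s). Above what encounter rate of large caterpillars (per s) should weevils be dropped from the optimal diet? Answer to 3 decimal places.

0.019 per s

Drop weevils once their profitability E₂/h₂ falls below the rate achievable on large caterpillars alone: E₂/h₂ = λE₁/(1 + λh₁).
Solve for λ: λE₁h₂ = E₂(1 + λh₁) → λ(E₁h₂ − E₂h₁) = E₂ → λ = E₂/(E₁h₂ − E₂h₁).
λ = 2.8/(10×16 − 2.8×3.6) = 2.8/149.9 = 0.01868 per s.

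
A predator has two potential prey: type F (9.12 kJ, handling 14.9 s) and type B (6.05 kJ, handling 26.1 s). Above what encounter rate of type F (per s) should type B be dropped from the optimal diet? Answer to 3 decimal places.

Drop type B once their profitability E₂/h₂ falls below the rate achievable on type F alone: E₂/h₂ = λE₁/(1 + λh₁).
Solve for λ: λE₁h₂ = E₂(1 + λh₁) → λ(E₁h₂ − E₂h₁) = E₂ → λ = E₂/(E₁h₂ − E₂h₁).
λ = 6.05/(9.12×26.1 − 6.05×14.9) = 6.05/147.9 = 0.04091 per s.

0.041 per s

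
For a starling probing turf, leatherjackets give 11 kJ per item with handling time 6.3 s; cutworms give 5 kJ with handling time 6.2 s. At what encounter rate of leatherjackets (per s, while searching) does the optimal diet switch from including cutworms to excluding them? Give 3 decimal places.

0.136 per s

Drop cutworms once their profitability E₂/h₂ falls below the rate achievable on leatherjackets alone: E₂/h₂ = λE₁/(1 + λh₁).
Solve for λ: λE₁h₂ = E₂(1 + λh₁) → λ(E₁h₂ − E₂h₁) = E₂ → λ = E₂/(E₁h₂ − E₂h₁).
λ = 5/(11×6.2 − 5×6.3) = 5/36.7 = 0.1362 per s.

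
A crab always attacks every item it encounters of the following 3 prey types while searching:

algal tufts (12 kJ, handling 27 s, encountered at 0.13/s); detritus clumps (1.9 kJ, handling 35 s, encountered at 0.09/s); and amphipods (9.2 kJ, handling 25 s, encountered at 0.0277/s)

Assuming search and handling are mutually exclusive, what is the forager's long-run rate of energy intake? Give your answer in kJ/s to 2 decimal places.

Energy encountered per unit search time: 0.13×12 + 0.09×1.9 + 0.0277×9.2 = 1.986 kJ/s.
Handling time per unit search time: 0.13×27 + 0.09×35 + 0.0277×25 = 7.352.
Rate = 1.986/(1 + 7.352) = 0.2378 kJ/s.

0.24 kJ/s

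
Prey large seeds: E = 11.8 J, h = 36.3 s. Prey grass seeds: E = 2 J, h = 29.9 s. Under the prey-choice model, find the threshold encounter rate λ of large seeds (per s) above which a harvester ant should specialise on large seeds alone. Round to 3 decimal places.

At the threshold, the rate on large seeds alone equals the profitability of grass seeds: λ·11.8/(1 + λ·36.3) = 2/29.9 = 0.06689.
Rearranging, λ(11.8 − 0.06689×36.3) = 0.06689, so λ = 0.06689/9.372 = 0.007137 per s.

0.007 per s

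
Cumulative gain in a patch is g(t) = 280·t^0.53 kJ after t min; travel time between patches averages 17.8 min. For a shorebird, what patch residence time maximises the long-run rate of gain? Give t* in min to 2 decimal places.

20.07 min

By the marginal value theorem, leave when the instantaneous gain rate g'(t) equals the habitat-wide average g(t)/(T + t).
g'(t) = 0.53·280·t^-0.47. Setting 0.53·280·t^-0.47 = 280·t^0.53/(17.8+t) gives 0.53(17.8+t) = t, so 0.47·t = 0.53×17.8.
t* = 0.53×17.8/0.47 = 20.07 min.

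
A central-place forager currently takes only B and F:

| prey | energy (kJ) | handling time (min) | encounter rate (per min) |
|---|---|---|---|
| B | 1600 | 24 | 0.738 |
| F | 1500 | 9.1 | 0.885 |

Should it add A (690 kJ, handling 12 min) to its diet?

On B and F alone, R = ΣλE/(1+Σλh) = 2508/26.77 = 93.71 kJ/min.
A: E/h = 690/12 = 57.5 kJ/min.
Since 57.5 < R, time spent handling A is better spent searching.

No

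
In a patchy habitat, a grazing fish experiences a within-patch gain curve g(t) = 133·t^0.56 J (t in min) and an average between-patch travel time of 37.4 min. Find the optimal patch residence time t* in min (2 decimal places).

By the marginal value theorem, leave when the instantaneous gain rate g'(t) equals the habitat-wide average g(t)/(T + t).
g'(t) = 0.56·133·t^-0.44. Setting 0.56·133·t^-0.44 = 133·t^0.56/(37.4+t) gives 0.56(37.4+t) = t, so 0.44·t = 0.56×37.4.
t* = 0.56×37.4/0.44 = 47.6 min.

47.60 min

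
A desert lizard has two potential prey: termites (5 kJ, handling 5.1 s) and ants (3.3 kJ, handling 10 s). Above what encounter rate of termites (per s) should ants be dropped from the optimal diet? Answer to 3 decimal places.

The zero-one rule: include ants iff E₂/h₂ > λE₁/(1+λh₁). Equality gives the switch point.
λE₁h₂ = E₂ + λE₂h₁ ⇒ λ = E₂/(E₁h₂ − E₂h₁) = 3.3/(50 − 16.83) = 0.09949 per s.

0.099 per s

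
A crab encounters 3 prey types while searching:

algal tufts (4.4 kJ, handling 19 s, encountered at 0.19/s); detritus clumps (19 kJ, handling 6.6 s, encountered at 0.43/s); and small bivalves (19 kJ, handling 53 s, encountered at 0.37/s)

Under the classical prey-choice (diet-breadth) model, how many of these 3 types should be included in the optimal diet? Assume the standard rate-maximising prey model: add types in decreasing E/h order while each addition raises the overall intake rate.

E/h in descending order: detritus clumps 2.88, small bivalves 0.358, algal tufts 0.232 kJ/s. The optimal diet is the largest prefix of this list for which every included type satisfies E_i/h_i > R on the types above it.
Rate on top 1: 2.129. small bivalves: 0.358 < 2.129 → exclude; stop.
Optimal diet: detritus clumps — 1 of 3 types.

1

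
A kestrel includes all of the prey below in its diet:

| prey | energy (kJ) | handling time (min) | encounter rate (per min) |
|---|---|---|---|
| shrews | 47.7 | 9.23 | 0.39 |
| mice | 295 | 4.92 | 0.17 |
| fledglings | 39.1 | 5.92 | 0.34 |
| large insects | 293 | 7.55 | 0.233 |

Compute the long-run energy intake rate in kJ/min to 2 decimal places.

16.32 kJ/min

R = (0.39×47.7 + 0.17×295 + 0.34×39.1 + 0.233×293) / (1 + 0.39×9.23 + 0.17×4.92 + 0.34×5.92 + 0.233×7.55) = 150.3/9.208 = 16.32 kJ/min.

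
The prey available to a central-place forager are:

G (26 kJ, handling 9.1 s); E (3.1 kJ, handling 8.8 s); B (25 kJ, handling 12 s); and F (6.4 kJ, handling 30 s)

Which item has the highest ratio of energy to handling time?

In descending order of E/h:
G: 26/9.1 = 2.86 kJ/s
B: 25/12 = 2.08 kJ/s
E: 3.1/8.8 = 0.352 kJ/s
F: 6.4/30 = 0.213 kJ/s

G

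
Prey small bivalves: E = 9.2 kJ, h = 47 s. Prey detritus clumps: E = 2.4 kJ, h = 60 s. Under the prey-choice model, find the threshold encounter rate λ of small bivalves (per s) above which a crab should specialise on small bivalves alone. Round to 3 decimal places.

0.005 per s

At the threshold, the rate on small bivalves alone equals the profitability of detritus clumps: λ·9.2/(1 + λ·47) = 2.4/60 = 0.04.
Rearranging, λ(9.2 − 0.04×47) = 0.04, so λ = 0.04/7.32 = 0.005464 per s.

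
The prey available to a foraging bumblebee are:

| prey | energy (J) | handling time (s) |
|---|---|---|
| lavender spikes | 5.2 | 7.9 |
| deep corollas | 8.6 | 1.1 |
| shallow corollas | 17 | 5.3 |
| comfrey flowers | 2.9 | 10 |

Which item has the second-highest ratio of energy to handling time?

shallow corollas

In descending order of E/h:
deep corollas: 8.6/1.1 = 7.82 J/s
shallow corollas: 17/5.3 = 3.21 J/s
lavender spikes: 5.2/7.9 = 0.658 J/s
comfrey flowers: 2.9/10 = 0.29 J/s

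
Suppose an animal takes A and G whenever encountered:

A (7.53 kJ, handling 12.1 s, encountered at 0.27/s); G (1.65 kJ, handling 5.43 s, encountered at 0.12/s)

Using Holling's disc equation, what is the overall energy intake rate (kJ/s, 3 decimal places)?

0.454 kJ/s

Energy encountered per unit search time: 0.27×7.53 + 0.12×1.65 = 2.231 kJ/s.
Handling time per unit search time: 0.27×12.1 + 0.12×5.43 = 3.919.
Rate = 2.231/(1 + 3.919) = 0.4536 kJ/s.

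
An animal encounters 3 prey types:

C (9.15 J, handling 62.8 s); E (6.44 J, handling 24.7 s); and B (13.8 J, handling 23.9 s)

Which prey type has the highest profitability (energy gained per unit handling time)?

Profitability E/h (J/s): C = 9.15/62.8 = 0.146, E = 6.44/24.7 = 0.261, B = 13.8/23.9 = 0.577.
Ranked: B > E > C.

B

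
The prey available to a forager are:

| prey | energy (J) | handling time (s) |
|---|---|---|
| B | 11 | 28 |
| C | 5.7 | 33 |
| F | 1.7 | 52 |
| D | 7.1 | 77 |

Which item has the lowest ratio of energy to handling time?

Profitability E/h (J/s): B = 11/28 = 0.393, C = 5.7/33 = 0.173, F = 1.7/52 = 0.0327, D = 7.1/77 = 0.0922.
Ranked: B > C > D > F.

F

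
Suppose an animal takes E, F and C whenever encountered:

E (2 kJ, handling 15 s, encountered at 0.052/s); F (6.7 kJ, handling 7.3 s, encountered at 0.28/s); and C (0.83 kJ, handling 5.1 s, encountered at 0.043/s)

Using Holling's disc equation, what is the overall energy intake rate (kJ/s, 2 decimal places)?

0.50 kJ/s

R = Σλ_iE_i / (1 + Σλ_ih_i)
Numerator: 0.052×2 + 0.28×6.7 + 0.043×0.83 = 2.016
Denominator: 1 + 0.052×15 + 0.28×7.3 + 0.043×5.1 = 4.043
R = 2.016/4.043 = 0.4985 kJ/s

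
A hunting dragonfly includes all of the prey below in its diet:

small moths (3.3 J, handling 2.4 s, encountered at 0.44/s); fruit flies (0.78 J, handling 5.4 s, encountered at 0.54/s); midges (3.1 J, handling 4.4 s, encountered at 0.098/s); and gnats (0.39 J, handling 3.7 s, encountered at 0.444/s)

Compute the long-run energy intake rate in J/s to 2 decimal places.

0.33 J/s

Energy encountered per unit search time: 0.44×3.3 + 0.54×0.78 + 0.098×3.1 + 0.444×0.39 = 2.35 J/s.
Handling time per unit search time: 0.44×2.4 + 0.54×5.4 + 0.098×4.4 + 0.444×3.7 = 6.046.
Rate = 2.35/(1 + 6.046) = 0.3335 J/s.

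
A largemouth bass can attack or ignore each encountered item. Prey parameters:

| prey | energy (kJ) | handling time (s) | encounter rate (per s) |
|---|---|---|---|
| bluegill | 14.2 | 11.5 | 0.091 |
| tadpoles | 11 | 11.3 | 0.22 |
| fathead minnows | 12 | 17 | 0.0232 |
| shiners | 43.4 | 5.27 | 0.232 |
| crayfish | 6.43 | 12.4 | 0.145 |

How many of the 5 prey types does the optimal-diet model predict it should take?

1

E/h in descending order: shiners 8.24, bluegill 1.23, tadpoles 0.973, fathead minnows 0.706, crayfish 0.519 kJ/s. The optimal diet is the largest prefix of this list for which every included type satisfies E_i/h_i > R on the types above it.
Rate on top 1: 4.53. bluegill: 1.23 < 4.53 → exclude; stop.
Optimal diet: shiners — 1 of 5 types.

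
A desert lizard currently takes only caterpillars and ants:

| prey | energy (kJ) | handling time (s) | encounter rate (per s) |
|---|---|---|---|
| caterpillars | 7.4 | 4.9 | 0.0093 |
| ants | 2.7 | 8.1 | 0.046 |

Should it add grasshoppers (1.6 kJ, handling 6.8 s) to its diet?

On caterpillars and ants alone, R = ΣλE/(1+Σλh) = 0.193/1.418 = 0.1361 kJ/s.
Profitability of grasshoppers: 1.6/6.8 = 0.2353 kJ/s.
0.2353 > 0.1361, so adding grasshoppers raises the average — include it.

Yes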